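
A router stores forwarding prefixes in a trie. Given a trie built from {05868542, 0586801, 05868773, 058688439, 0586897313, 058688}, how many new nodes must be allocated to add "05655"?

3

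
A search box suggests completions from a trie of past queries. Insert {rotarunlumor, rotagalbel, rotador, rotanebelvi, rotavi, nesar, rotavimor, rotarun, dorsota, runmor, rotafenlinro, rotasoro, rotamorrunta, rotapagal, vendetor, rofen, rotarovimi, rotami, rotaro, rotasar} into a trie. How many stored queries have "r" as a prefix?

17

Filter for entries beginning with "r":
Words under "r": rofen, rotador, rotafenlinro, rotagalbel, rotami, rotamorrunta, rotanebelvi, rotapagal, rotaro, rotarovimi, rotarun, rotarunlumor, rotasar, rotasoro, rotavi, rotavimor, runmor
Count: 17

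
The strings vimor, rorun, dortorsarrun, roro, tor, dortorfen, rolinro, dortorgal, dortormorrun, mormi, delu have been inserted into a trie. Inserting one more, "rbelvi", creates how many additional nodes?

5

Walking "rbelvi" from the root, the first 1 characters ("r") follow existing edges; "b" is the first miss.
New nodes needed: |"rbelvi"| − 1 = 6 − 1 = 5.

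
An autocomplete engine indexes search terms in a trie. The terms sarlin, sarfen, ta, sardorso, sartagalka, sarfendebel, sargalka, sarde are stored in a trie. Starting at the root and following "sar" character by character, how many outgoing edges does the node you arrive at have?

Follow the path "sar" to its node, then look at its outgoing edges.
Distinct next characters after "sar": d, f, g, l, t.
That node has 5 child edges.

5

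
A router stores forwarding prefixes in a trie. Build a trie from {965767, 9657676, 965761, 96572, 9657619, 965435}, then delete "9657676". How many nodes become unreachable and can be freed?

1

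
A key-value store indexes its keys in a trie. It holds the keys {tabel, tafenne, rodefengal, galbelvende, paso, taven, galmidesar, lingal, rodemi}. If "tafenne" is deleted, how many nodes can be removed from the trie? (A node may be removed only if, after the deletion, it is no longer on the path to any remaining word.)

A node on "tafenne"'s path can go only if nothing else ends at it or branches off below it.
The suffix "fenne" (5 nodes) is used only by "tafenne"; the node for "ta" still has the child "b", so pruning stops there.
Nodes removed: 5

5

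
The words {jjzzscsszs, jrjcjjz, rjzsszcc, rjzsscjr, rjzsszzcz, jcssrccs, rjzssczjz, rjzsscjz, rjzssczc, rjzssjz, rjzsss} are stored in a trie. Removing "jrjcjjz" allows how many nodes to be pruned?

6

A node on "jrjcjjz"'s path can go only if nothing else ends at it or branches off below it.
The suffix "rjcjjz" (6 nodes) is used only by "jrjcjjz"; the node for "j" still has the child "j", so pruning stops there.
Nodes removed: 6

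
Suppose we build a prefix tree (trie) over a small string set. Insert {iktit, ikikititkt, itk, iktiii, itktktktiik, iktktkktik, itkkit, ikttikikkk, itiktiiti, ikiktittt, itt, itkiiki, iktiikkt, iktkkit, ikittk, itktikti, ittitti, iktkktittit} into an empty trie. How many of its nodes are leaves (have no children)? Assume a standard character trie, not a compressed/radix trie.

16

A leaf is a node with no children — equivalently, the end of a word that is not a proper prefix of any other stored word.
Those words: "ikikititkt", "ikiktittt", "ikittk", "iktiii", "iktiikkt", "iktit", "iktkkit", "iktkktittit", "iktktkktik", "ikttikikkk", "itiktiiti", "itkiiki", "itkkit", "itktikti", "itktktktiik", "ittitti"
Leaf count: 16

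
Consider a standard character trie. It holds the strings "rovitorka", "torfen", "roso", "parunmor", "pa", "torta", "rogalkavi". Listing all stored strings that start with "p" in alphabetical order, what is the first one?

Filter for "p…" and sort: "pa", "parunmor"
The 1st is pa.

pa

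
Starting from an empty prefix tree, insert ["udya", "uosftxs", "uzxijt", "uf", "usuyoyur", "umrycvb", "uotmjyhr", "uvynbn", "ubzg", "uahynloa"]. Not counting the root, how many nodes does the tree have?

50

Trace insertions, counting only characters that open a new branch:
  "udya" → 4 new (u, d, y, a)
  "uosftxs" → prefix "u" already present; 6 new (o, s, f, t, x, s)
  "uzxijt" → prefix "u" already present; 5 new (z, x, i, j, t)
  "uf" → prefix "u" already present; 1 new (f)
  "usuyoyur" → prefix "u" already present; 7 new (s, u, y, o, y, u, r)
  "umrycvb" → prefix "u" already present; 6 new (m, r, y, c, v, b)
  "uotmjyhr" → prefix "uo" already present; 6 new (t, m, j, y, h, r)
  "uvynbn" → prefix "u" already present; 5 new (v, y, n, b, n)
  "ubzg" → prefix "u" already present; 3 new (b, z, g)
  "uahynloa" → prefix "u" already present; 7 new (a, h, y, n, l, o, a)
Total nodes = 4 + 6 + 5 + 1 + 7 + 6 + 6 + 5 + 3 + 7 = 50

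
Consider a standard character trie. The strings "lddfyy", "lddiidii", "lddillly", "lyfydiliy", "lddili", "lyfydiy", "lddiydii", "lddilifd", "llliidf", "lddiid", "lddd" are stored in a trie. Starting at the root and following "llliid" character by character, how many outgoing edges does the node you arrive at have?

1

Walk "llliid" from the root, arriving at one node.
Characters that immediately follow "llliid" among the stored strings: {f}.
That node has 1 child edge.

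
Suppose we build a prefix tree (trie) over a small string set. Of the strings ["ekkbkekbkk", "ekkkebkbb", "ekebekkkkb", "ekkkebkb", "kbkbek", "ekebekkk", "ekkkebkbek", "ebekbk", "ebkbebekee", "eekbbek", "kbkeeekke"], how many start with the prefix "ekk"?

4

Filter for entries beginning with "ekk":
Matches: "ekkbkekbkk", "ekkkebkb", "ekkkebkbb", "ekkkebkbek"
Count: 4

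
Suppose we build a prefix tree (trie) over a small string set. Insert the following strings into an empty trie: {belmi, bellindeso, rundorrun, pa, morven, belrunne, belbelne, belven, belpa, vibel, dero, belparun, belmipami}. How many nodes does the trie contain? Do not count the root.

60

For each word, the new-node count is its length minus the longest prefix already in the trie:
  "belmi" → 5 new (b, e, l, m, i)
  "bellindeso" → prefix "bel" already present; 7 new (l, i, n, d, e, s, o)
  "rundorrun" → 9 new (r, u, n, d, o, r, r, u, n)
  "pa" → 2 new (p, a)
  "morven" → 6 new (m, o, r, v, e, n)
  "belrunne" → prefix "bel" already present; 5 new (r, u, n, n, e)
  "belbelne" → prefix "bel" already present; 5 new (b, e, l, n, e)
  "belven" → prefix "bel" already present; 3 new (v, e, n)
  "belpa" → prefix "bel" already present; 2 new (p, a)
  "vibel" → 5 new (v, i, b, e, l)
  "dero" → 4 new (d, e, r, o)
  "belparun" → prefix "belpa" already present; 3 new (r, u, n)
  "belmipami" → prefix "belmi" already present; 4 new (p, a, m, i)
Total nodes = 5 + 7 + 9 + 2 + 6 + 5 + 5 + 3 + 2 + 5 + 4 + 3 + 4 = 60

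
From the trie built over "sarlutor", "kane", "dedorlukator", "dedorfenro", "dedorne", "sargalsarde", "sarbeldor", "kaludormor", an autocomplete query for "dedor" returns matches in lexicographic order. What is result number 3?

dedorne

DFS of the "dedor" subtree visits, in order: "dedorfenro", "dedorlukator", "dedorne"
The 3rd is dedorne.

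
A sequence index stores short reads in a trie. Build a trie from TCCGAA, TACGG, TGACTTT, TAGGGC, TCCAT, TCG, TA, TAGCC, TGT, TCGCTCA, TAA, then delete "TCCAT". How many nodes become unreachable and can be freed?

Walk "TCCAT" from the leaf back toward the root, removing each node that no remaining word uses.
The suffix "AT" (2 nodes) is used only by "TCCAT"; the node for "TCC" still has the child "G", so pruning stops there.
Nodes removed: 2

2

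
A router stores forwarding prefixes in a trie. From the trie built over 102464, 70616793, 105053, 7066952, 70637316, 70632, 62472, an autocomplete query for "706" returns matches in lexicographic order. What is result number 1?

70616793

Filter for "706…" and sort: "70616793", "70632", "70637316", "7066952"
Position 1: 70616793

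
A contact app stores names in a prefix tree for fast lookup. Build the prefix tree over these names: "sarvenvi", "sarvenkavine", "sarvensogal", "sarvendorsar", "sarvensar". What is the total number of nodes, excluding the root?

27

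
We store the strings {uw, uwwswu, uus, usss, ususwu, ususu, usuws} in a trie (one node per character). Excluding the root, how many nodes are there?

For each word, the new-node count is its length minus the longest prefix already in the trie:
  "uw" → 2 new (u, w)
  "uwwswu" → prefix "uw" already present; 4 new (w, s, w, u)
  "uus" → prefix "u" already present; 2 new (u, s)
  "usss" → prefix "u" already present; 3 new (s, s, s)
  "ususwu" → prefix "us" already present; 4 new (u, s, w, u)
  "ususu" → prefix "usus" already present; 1 new (u)
  "usuws" → prefix "usu" already present; 2 new (w, s)
Total nodes = 2 + 4 + 2 + 3 + 4 + 1 + 2 = 18

18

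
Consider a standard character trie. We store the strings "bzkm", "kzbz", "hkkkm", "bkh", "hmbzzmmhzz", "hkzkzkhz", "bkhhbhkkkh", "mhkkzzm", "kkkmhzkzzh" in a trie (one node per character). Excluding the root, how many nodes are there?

53

Count nodes per top-level branch (shared prefixes stored once):
  'b'-branch (bkh, bkhhbhkkkh, bzkm): 13 nodes
  'h'-branch (hkkkm, hkzkzkhz, hmbzzmmhzz): 20 nodes
  'k'-branch (kkkmhzkzzh, kzbz): 13 nodes
  'm'-branch (mhkkzzm): 7 nodes
Sum: 53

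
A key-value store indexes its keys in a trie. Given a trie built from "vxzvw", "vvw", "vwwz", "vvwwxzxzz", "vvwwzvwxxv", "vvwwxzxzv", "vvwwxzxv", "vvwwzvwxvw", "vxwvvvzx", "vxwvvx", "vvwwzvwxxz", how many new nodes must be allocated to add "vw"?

"vw" is already a full path in the trie; only an end-marker is added.
No new nodes are needed: 0.

0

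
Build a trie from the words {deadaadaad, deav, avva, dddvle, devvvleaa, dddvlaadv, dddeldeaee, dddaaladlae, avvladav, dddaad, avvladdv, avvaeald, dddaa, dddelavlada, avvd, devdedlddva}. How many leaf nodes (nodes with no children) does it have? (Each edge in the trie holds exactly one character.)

14

Leaves are exactly the stored words that no other stored word extends.
Those words: "avvaeald", "avvd", "avvladav", "avvladdv", "dddaad", "dddaaladlae", "dddelavlada", "dddeldeaee", "dddvlaadv", "dddvle", "deadaadaad", "deav", "devdedlddva", "devvvleaa"
Leaf count: 14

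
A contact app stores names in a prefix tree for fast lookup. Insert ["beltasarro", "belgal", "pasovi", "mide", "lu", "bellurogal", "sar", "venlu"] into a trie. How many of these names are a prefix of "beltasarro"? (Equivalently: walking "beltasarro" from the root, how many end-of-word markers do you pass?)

1

Traverse "beltasarro" character by character; count nodes along the way that are marked as word ends.
Prefixes of the query that are stored words: "beltasarro"
Count: 1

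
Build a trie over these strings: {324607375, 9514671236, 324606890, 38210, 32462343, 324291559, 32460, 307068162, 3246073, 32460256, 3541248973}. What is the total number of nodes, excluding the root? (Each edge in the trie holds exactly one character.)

57

Count nodes per top-level branch (shared prefixes stored once):
  '3'-branch (307068162, 324291559, 32460, 32460256, 324606890, 3246073, 324607375, 32462343, 3541248973, 38210): 47 nodes
  '9'-branch (9514671236): 10 nodes
Sum: 57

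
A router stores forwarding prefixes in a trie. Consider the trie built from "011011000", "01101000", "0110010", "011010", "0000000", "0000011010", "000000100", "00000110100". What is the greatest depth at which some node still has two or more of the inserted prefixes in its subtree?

10

Equivalently: take the maximum, over all pairs, of their longest common prefix length.
"0000011010" and "00000110100" agree on "0000011010" (10 characters) before diverging; nothing deeper is shared.
Longest shared-prefix length: 10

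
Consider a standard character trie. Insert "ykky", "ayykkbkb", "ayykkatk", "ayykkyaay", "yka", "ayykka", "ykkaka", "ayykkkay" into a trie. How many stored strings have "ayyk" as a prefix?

Traverse to the node for "ayyk", then collect every word in that subtree.
Words under "ayyk": ayykka, ayykkatk, ayykkbkb, ayykkkay, ayykkyaay
Count: 5

5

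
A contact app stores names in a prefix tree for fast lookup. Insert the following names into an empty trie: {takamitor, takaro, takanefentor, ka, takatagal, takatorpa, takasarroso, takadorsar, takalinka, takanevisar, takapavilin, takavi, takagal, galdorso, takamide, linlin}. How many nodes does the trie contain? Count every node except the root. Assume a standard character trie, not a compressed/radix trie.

For each word, the new-node count is its length minus the longest prefix already in the trie:
  "takamitor" → 9 new (t, a, k, a, m, i, t, o, r)
  "takaro" → prefix "taka" already present; 2 new (r, o)
  "takanefentor" → prefix "taka" already present; 8 new (n, e, f, e, n, t, o, r)
  "ka" → 2 new (k, a)
  "takatagal" → prefix "taka" already present; 5 new (t, a, g, a, l)
  "takatorpa" → prefix "takat" already present; 4 new (o, r, p, a)
  "takasarroso" → prefix "taka" already present; 7 new (s, a, r, r, o, s, o)
  "takadorsar" → prefix "taka" already present; 6 new (d, o, r, s, a, r)
  "takalinka" → prefix "taka" already present; 5 new (l, i, n, k, a)
  "takanevisar" → prefix "takane" already present; 5 new (v, i, s, a, r)
  "takapavilin" → prefix "taka" already present; 7 new (p, a, v, i, l, i, n)
  "takavi" → prefix "taka" already present; 2 new (v, i)
  "takagal" → prefix "taka" already present; 3 new (g, a, l)
  "galdorso" → 8 new (g, a, l, d, o, r, s, o)
  "takamide" → prefix "takami" already present; 2 new (d, e)
  "linlin" → 6 new (l, i, n, l, i, n)
Total nodes = 9 + 2 + 8 + 2 + 5 + 4 + 7 + 6 + 5 + 5 + 7 + 2 + 3 + 8 + 2 + 6 = 81

81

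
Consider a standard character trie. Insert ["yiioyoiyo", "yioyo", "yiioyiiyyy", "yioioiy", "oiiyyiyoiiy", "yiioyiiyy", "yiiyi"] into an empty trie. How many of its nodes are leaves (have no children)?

A leaf is a node with no children — equivalently, the end of a word that is not a proper prefix of any other stored word.
Those words: "oiiyyiyoiiy", "yiioyiiyyy", "yiioyoiyo", "yiiyi", "yioioiy", "yioyo"
Leaf count: 6

6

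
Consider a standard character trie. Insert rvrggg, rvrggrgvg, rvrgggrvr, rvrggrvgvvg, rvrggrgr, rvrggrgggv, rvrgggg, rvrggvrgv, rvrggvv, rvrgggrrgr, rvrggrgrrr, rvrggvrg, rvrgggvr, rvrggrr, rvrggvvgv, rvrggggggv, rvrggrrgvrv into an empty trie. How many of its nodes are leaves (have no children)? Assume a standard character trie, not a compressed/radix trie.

Leaves are exactly the stored words that no other stored word extends.
Those words: "rvrggggggv", "rvrgggrrgr", "rvrgggrvr", "rvrgggvr", "rvrggrgggv", "rvrggrgrrr", "rvrggrgvg", "rvrggrrgvrv", "rvrggrvgvvg", "rvrggvrgv", "rvrggvvgv"
Leaf count: 11

11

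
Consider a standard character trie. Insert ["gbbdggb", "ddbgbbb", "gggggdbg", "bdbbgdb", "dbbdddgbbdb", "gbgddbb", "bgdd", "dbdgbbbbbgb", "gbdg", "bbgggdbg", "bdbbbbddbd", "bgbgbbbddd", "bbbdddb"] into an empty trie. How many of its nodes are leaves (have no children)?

13

A leaf is a node with no children — equivalently, the end of a word that is not a proper prefix of any other stored word.
Those words: "bbbdddb", "bbgggdbg", "bdbbbbddbd", "bdbbgdb", "bgbgbbbddd", "bgdd", "dbbdddgbbdb", "dbdgbbbbbgb", "ddbgbbb", "gbbdggb", "gbdg", "gbgddbb", "gggggdbg"
Leaf count: 13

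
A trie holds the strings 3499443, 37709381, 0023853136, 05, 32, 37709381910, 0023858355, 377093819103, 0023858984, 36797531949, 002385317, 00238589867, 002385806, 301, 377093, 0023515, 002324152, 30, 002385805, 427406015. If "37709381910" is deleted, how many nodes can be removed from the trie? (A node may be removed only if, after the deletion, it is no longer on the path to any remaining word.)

0

A node on "37709381910"'s path can go only if nothing else ends at it or branches off below it.
Every node on "37709381910" is still needed (e.g. by "377093819103"), so nothing is freed.
Nodes removed: 0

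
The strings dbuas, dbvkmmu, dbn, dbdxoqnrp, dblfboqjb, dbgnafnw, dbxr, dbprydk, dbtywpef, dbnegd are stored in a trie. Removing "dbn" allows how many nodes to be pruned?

Walk "dbn" from the leaf back toward the root, removing each node that no remaining word uses.
Every node on "dbn" is still needed (e.g. by "dbnegd"), so nothing is freed.
Nodes removed: 0

0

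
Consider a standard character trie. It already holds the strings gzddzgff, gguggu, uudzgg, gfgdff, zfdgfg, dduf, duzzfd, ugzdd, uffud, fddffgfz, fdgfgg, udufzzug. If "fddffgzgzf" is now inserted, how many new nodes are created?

4

"fddffg" is already a path in the trie; the remaining "zgzf" must be added.
Each of the 4 remaining characters creates one node.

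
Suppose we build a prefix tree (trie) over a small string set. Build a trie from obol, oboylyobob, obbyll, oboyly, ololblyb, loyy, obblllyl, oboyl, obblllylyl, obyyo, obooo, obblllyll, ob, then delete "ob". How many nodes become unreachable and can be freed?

A node on "ob"'s path can go only if nothing else ends at it or branches off below it.
Every node on "ob" is still needed (e.g. by "obol"), so nothing is freed.
Nodes removed: 0

0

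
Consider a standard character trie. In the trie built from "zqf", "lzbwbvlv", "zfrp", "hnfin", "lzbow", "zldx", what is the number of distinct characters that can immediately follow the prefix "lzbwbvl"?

Follow the path "lzbwbvl" to its node, then look at its outgoing edges.
Characters that immediately follow "lzbwbvl" among the stored strings: {v}.
That node has 1 child edge.

1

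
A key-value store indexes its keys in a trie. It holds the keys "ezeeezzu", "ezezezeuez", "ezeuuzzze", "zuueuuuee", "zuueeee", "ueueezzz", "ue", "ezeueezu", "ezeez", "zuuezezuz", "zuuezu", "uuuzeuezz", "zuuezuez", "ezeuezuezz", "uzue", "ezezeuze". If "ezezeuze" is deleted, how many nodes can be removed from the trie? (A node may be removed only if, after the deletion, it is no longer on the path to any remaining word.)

3

A node on "ezezeuze"'s path can go only if nothing else ends at it or branches off below it.
The suffix "uze" (3 nodes) is used only by "ezezeuze"; the node for "ezeze" still has the child "z", so pruning stops there.
Nodes removed: 3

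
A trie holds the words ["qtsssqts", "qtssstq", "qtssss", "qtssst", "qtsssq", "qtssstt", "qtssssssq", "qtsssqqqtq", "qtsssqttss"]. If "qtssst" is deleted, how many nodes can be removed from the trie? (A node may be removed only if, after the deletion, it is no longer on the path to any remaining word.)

After clearing the end-marker at "qtssst", prune upward until reaching a node still needed by another word.
Every node on "qtssst" is still needed (e.g. by "qtssstq"), so nothing is freed.
Nodes removed: 0

0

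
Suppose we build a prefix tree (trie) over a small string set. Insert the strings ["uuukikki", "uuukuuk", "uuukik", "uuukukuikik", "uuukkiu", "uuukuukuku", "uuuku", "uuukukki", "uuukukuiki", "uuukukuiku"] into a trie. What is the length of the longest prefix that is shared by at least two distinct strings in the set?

10

Equivalently: take the maximum, over all pairs, of their longest common prefix length.
"uuukukuiki" and "uuukukuikik" agree on "uuukukuiki" (10 characters) before diverging; nothing deeper is shared.
Longest shared-prefix length: 10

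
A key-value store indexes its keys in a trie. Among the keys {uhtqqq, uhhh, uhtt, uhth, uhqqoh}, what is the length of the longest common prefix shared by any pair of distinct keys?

3

The deepest shared node is where two words last agree before diverging.
"uhth" and "uhtqqq" agree on "uht" (3 characters) before diverging; nothing deeper is shared.
Longest shared-prefix length: 3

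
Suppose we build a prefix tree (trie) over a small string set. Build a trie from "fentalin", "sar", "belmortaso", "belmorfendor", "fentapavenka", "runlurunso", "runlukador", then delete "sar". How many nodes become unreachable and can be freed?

A node on "sar"'s path can go only if nothing else ends at it or branches off below it.
No other word shares any prefix with "sar", so all 3 of its nodes go.
Nodes removed: 3

3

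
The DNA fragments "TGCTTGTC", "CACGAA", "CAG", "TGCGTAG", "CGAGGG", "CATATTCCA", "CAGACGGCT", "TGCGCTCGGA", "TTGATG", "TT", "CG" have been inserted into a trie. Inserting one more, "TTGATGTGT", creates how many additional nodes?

3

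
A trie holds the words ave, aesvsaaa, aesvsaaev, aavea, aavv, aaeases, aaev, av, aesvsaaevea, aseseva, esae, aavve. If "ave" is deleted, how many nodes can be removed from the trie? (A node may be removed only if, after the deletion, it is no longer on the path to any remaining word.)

1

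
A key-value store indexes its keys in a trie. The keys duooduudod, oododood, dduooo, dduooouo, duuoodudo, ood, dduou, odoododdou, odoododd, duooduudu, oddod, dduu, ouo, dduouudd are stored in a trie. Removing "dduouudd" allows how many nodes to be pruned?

After clearing the end-marker at "dduouudd", prune upward until reaching a node still needed by another word.
The suffix "udd" (3 nodes) is used only by "dduouudd"; "dduou" is itself a stored word, so pruning stops there.
Nodes removed: 3

3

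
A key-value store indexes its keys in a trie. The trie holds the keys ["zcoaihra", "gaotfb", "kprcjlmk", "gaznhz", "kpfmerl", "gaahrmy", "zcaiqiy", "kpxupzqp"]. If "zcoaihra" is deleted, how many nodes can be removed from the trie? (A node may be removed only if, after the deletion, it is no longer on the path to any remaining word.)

After clearing the end-marker at "zcoaihra", prune upward until reaching a node still needed by another word.
The suffix "oaihra" (6 nodes) is used only by "zcoaihra"; the node for "zc" still has the child "a", so pruning stops there.
Nodes removed: 6

6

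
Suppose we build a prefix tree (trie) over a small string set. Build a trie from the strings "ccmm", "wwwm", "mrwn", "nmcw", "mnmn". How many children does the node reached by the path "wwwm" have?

0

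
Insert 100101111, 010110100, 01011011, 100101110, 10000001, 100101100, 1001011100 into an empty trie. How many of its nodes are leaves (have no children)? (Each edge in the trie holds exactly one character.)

6

Leaves are exactly the stored words that no other stored word extends.
Those words: "010110100", "01011011", "10000001", "100101100", "1001011100", "100101111"
Leaf count: 6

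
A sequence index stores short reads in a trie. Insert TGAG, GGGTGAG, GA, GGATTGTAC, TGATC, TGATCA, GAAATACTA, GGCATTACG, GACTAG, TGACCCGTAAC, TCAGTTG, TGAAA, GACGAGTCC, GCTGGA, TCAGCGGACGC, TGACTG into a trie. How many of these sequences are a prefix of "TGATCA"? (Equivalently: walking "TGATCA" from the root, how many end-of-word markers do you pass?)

2

Walk "TGATCA" from the root; an end-of-word marker is hit whenever a stored word is a prefix of "TGATCA".
Prefixes of the query that are stored words: "TGATC", "TGATCA"
Count: 2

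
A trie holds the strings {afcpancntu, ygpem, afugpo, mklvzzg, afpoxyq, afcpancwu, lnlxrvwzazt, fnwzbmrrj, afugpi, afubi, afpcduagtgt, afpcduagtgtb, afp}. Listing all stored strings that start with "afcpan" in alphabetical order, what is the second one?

afcpancwu

Filter for "afcpan…" and sort: "afcpancntu", "afcpancwu"
The 2nd is afcpancwu.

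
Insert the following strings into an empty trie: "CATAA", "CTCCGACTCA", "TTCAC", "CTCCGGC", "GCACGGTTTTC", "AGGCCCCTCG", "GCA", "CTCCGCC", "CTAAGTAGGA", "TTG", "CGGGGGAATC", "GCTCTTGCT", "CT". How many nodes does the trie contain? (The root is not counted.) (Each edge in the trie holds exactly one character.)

69

Insert word by word; a character creates a node only if that edge doesn't already exist:
  "CATAA" → 5 new (C, A, T, A, A)
  "CTCCGACTCA" → prefix "C" already present; 9 new (T, C, C, G, A, C, T, C, A)
  "TTCAC" → 5 new (T, T, C, A, C)
  "CTCCGGC" → prefix "CTCCG" already present; 2 new (G, C)
  "GCACGGTTTTC" → 11 new (G, C, A, C, G, G, T, T, T, T, C)
  "AGGCCCCTCG" → 10 new (A, G, G, C, C, C, C, T, C, G)
  "GCA" → prefix "GCA" already present; 0 new (none)
  "CTCCGCC" → prefix "CTCCG" already present; 2 new (C, C)
  "CTAAGTAGGA" → prefix "CT" already present; 8 new (A, A, G, T, A, G, G, A)
  "TTG" → prefix "TT" already present; 1 new (G)
  "CGGGGGAATC" → prefix "C" already present; 9 new (G, G, G, G, G, A, A, T, C)
  "GCTCTTGCT" → prefix "GC" already present; 7 new (T, C, T, T, G, C, T)
  "CT" → prefix "CT" already present; 0 new (none)
Total nodes = 5 + 9 + 5 + 2 + 11 + 10 + 0 + 2 + 8 + 1 + 9 + 7 + 0 = 69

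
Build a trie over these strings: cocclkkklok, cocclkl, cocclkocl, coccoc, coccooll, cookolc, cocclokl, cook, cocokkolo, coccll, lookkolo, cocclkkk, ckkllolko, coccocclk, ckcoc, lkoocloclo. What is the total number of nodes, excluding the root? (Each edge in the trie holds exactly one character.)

66

For each word, the new-node count is its length minus the longest prefix already in the trie:
  "cocclkkklok" → 11 new (c, o, c, c, l, k, k, k, l, o, k)
  "cocclkl" → prefix "cocclk" already present; 1 new (l)
  "cocclkocl" → prefix "cocclk" already present; 3 new (o, c, l)
  "coccoc" → prefix "cocc" already present; 2 new (o, c)
  "coccooll" → prefix "cocco" already present; 3 new (o, l, l)
  "cookolc" → prefix "co" already present; 5 new (o, k, o, l, c)
  "cocclokl" → prefix "coccl" already present; 3 new (o, k, l)
  "cook" → prefix "cook" already present; 0 new (none)
  "cocokkolo" → prefix "coc" already present; 6 new (o, k, k, o, l, o)
  "coccll" → prefix "coccl" already present; 1 new (l)
  "lookkolo" → 8 new (l, o, o, k, k, o, l, o)
  "cocclkkk" → prefix "cocclkkk" already present; 0 new (none)
  "ckkllolko" → prefix "c" already present; 8 new (k, k, l, l, o, l, k, o)
  "coccocclk" → prefix "coccoc" already present; 3 new (c, l, k)
  "ckcoc" → prefix "ck" already present; 3 new (c, o, c)
  "lkoocloclo" → prefix "l" already present; 9 new (k, o, o, c, l, o, c, l, o)
Total nodes = 11 + 1 + 3 + 2 + 3 + 5 + 3 + 0 + 6 + 1 + 8 + 0 + 8 + 3 + 3 + 9 = 66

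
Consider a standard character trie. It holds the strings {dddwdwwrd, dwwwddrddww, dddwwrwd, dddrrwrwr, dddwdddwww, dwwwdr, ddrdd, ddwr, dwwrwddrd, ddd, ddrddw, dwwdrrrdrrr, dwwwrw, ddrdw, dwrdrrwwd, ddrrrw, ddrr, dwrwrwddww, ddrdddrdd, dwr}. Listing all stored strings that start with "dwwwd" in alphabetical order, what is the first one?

dwwwddrddww

Words with prefix "dwwwd", in lexicographic order: "dwwwddrddww", "dwwwdr"
The 1st is dwwwddrddww.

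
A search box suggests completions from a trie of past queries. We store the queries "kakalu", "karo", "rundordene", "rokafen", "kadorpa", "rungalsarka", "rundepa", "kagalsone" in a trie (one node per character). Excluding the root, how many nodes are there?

Count nodes per top-level branch (shared prefixes stored once):
  'k'-branch (kadorpa, kagalsone, kakalu, karo): 20 nodes
  'r'-branch (rokafen, rundepa, rundordene, rungalsarka): 27 nodes
Sum: 47

47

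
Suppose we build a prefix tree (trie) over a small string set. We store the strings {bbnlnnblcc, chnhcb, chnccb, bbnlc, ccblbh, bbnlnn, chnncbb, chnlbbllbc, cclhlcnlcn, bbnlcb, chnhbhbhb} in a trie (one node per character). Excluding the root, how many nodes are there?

For each word, the new-node count is its length minus the longest prefix already in the trie:
  "bbnlnnblcc" → 10 new (b, b, n, l, n, n, b, l, c, c)
  "chnhcb" → 6 new (c, h, n, h, c, b)
  "chnccb" → prefix "chn" already present; 3 new (c, c, b)
  "bbnlc" → prefix "bbnl" already present; 1 new (c)
  "ccblbh" → prefix "c" already present; 5 new (c, b, l, b, h)
  "bbnlnn" → prefix "bbnlnn" already present; 0 new (none)
  "chnncbb" → prefix "chn" already present; 4 new (n, c, b, b)
  "chnlbbllbc" → prefix "chn" already present; 7 new (l, b, b, l, l, b, c)
  "cclhlcnlcn" → prefix "cc" already present; 8 new (l, h, l, c, n, l, c, n)
  "bbnlcb" → prefix "bbnlc" already present; 1 new (b)
  "chnhbhbhb" → prefix "chnh" already present; 5 new (b, h, b, h, b)
Total nodes = 10 + 6 + 3 + 1 + 5 + 0 + 4 + 7 + 8 + 1 + 5 = 50

50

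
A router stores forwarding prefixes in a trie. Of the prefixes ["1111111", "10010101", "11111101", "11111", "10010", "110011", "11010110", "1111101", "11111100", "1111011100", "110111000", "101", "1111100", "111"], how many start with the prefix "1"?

14

Filter for entries beginning with "1":
Words under "1": 10010, 10010101, 101, 110011, 11010110, 110111000, 111, 1111011100, 11111, 1111100, 1111101, 11111100, 11111101, 1111111
Count: 14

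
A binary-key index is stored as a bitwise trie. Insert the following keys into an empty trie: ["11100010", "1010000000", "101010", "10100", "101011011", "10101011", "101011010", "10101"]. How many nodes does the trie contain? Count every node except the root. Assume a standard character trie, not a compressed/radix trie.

Count nodes per top-level branch (shared prefixes stored once):
  '1'-branch (10100, 1010000000, 10101, 101010, 10101011, 101011010, 101011011, 11100010): 26 nodes
Sum: 26

26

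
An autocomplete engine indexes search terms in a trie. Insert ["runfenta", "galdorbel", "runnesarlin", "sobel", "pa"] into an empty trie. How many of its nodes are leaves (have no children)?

5

Leaves are exactly the stored words that no other stored word extends.
Those words: "galdorbel", "pa", "runfenta", "runnesarlin", "sobel"
Leaf count: 5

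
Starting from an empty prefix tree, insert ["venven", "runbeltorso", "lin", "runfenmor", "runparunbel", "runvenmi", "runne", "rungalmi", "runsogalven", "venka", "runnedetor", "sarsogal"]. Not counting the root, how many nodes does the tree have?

69

Count nodes per top-level branch (shared prefixes stored once):
  'l'-branch (lin): 3 nodes
  'r'-branch (runbeltorso, runfenmor, rungalmi, runne, runnedetor, runparunbel, runsogalven, runvenmi): 50 nodes
  's'-branch (sarsogal): 8 nodes
  'v'-branch (venka, venven): 8 nodes
Sum: 69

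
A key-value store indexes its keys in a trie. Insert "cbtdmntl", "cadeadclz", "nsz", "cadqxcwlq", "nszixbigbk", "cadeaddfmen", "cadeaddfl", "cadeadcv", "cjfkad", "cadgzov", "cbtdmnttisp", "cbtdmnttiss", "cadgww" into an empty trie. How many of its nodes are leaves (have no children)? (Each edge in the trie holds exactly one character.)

12

A leaf is a node with no children — equivalently, the end of a word that is not a proper prefix of any other stored word.
Those words: "cadeadclz", "cadeadcv", "cadeaddfl", "cadeaddfmen", "cadgww", "cadgzov", "cadqxcwlq", "cbtdmntl", "cbtdmnttisp", "cbtdmnttiss", "cjfkad", "nszixbigbk"
Leaf count: 12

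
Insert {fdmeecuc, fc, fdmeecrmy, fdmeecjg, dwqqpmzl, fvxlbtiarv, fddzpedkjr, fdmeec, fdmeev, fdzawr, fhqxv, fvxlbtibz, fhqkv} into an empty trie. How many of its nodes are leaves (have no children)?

A leaf is a node with no children — equivalently, the end of a word that is not a proper prefix of any other stored word.
Those words: "dwqqpmzl", "fc", "fddzpedkjr", "fdmeecjg", "fdmeecrmy", "fdmeecuc", "fdmeev", "fdzawr", "fhqkv", "fhqxv", "fvxlbtiarv", "fvxlbtibz"
Leaf count: 12

12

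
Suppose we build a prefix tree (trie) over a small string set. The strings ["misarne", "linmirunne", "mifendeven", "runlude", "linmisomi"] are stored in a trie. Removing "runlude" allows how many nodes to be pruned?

After clearing the end-marker at "runlude", prune upward until reaching a node still needed by another word.
No other word shares any prefix with "runlude", so all 7 of its nodes go.
Nodes removed: 7

7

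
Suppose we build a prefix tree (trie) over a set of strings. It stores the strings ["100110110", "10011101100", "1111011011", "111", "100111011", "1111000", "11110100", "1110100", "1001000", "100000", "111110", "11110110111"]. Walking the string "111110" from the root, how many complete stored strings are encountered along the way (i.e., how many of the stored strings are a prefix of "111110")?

2

Walk "111110" from the root; an end-of-word marker is hit whenever a stored word is a prefix of "111110".
Prefixes of the query that are stored words: "111", "111110"
Count: 2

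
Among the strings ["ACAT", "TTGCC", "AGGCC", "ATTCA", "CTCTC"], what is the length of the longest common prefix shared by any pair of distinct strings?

1

The deepest shared node is where two words last agree before diverging.
"ACAT" and "AGGCC" agree on "A" (1 characters) before diverging; nothing deeper is shared.
Longest shared-prefix length: 1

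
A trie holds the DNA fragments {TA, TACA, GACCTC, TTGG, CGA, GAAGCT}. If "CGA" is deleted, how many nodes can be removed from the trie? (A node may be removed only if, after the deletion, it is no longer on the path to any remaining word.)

Walk "CGA" from the leaf back toward the root, removing each node that no remaining word uses.
No other word shares any prefix with "CGA", so all 3 of its nodes go.
Nodes removed: 3

3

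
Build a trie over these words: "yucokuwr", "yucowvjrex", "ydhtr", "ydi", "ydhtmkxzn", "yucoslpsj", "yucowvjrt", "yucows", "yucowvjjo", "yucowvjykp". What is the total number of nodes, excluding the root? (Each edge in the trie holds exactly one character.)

Trace insertions, counting only characters that open a new branch:
  "yucokuwr" → 8 new (y, u, c, o, k, u, w, r)
  "yucowvjrex" → prefix "yuco" already present; 6 new (w, v, j, r, e, x)
  "ydhtr" → prefix "y" already present; 4 new (d, h, t, r)
  "ydi" → prefix "yd" already present; 1 new (i)
  "ydhtmkxzn" → prefix "ydht" already present; 5 new (m, k, x, z, n)
  "yucoslpsj" → prefix "yuco" already present; 5 new (s, l, p, s, j)
  "yucowvjrt" → prefix "yucowvjr" already present; 1 new (t)
  "yucows" → prefix "yucow" already present; 1 new (s)
  "yucowvjjo" → prefix "yucowvj" already present; 2 new (j, o)
  "yucowvjykp" → prefix "yucowvj" already present; 3 new (y, k, p)
Total nodes = 8 + 6 + 4 + 1 + 5 + 5 + 1 + 1 + 2 + 3 = 36

36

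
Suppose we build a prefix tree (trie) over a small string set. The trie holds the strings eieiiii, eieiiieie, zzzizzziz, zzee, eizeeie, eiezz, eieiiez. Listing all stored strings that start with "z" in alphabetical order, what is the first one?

zzee

Filter for "z…" and sort: "zzee", "zzzizzziz"
Position 1: zzee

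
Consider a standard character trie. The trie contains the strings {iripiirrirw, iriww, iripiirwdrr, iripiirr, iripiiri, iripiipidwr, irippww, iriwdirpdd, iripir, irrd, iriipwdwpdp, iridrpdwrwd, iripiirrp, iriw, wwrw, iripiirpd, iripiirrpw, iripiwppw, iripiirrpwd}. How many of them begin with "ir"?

Walk to "ir"; the words in its subtree are exactly those with that prefix.
Words under "ir": iridrpdwrwd, iriipwdwpdp, iripiipidwr, iripiiri, iripiirpd, iripiirr, iripiirrirw, iripiirrp, iripiirrpw, iripiirrpwd, iripiirwdrr, iripir, iripiwppw, irippww, iriw, iriwdirpdd, iriww, irrd
Count: 18

18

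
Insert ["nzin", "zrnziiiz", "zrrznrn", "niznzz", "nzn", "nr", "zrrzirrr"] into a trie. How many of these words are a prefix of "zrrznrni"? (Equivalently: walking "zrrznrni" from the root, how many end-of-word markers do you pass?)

1

Check each prefix of "zrrznrni" against the stored set — each match is an end-marker on the path.
Prefixes of the query that are stored words: "zrrznrn"
Count: 1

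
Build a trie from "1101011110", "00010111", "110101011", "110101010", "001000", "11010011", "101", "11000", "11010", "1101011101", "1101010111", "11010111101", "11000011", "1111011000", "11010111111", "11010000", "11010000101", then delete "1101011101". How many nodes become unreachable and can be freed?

2

After clearing the end-marker at "1101011101", prune upward until reaching a node still needed by another word.
The suffix "01" (2 nodes) is used only by "1101011101"; the node for "11010111" still has the child "1", so pruning stops there.
Nodes removed: 2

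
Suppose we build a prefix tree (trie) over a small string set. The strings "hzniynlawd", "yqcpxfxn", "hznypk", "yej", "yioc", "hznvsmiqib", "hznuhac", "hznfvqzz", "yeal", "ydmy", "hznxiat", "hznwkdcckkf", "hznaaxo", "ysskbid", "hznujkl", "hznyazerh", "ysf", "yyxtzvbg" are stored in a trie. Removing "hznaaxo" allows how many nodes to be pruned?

4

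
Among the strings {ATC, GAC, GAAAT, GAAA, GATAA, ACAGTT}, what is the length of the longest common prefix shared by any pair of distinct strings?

4

Look for the deepest trie node that still has at least two words in its subtree.
"GAAA" and "GAAAT" agree on "GAAA" (4 characters) before diverging; nothing deeper is shared.
Longest shared-prefix length: 4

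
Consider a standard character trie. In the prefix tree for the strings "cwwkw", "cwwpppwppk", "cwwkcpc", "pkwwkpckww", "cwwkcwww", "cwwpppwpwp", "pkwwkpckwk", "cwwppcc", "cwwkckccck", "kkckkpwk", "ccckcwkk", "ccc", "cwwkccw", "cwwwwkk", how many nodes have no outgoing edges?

Leaves are exactly the stored words that no other stored word extends.
Those words: "ccckcwkk", "cwwkccw", "cwwkckccck", "cwwkcpc", "cwwkcwww", "cwwkw", "cwwppcc", "cwwpppwppk", "cwwpppwpwp", "cwwwwkk", "kkckkpwk", "pkwwkpckwk", "pkwwkpckww"
Leaf count: 13

13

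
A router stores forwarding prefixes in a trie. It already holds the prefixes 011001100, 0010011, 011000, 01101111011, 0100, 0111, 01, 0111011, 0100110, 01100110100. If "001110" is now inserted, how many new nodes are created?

"001" is already a path in the trie; the remaining "110" must be added.
Each of the 3 remaining characters creates one node.

3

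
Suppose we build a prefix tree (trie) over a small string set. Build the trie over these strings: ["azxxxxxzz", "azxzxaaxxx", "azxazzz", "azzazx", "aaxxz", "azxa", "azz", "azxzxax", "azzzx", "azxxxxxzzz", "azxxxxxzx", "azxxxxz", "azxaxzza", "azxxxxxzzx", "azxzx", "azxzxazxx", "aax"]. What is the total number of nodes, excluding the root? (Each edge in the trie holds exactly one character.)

Count nodes per top-level branch (shared prefixes stored once):
  'a'-branch (aax, aaxxz, azxa, azxaxzza, azxazzz, azxxxxxzx, azxxxxxzz, azxxxxxzzx, azxxxxxzzz, azxxxxz, azxzx, azxzxaaxxx, azxzxax, azxzxazxx, azz, azzazx, azzzx): 42 nodes
Sum: 42

42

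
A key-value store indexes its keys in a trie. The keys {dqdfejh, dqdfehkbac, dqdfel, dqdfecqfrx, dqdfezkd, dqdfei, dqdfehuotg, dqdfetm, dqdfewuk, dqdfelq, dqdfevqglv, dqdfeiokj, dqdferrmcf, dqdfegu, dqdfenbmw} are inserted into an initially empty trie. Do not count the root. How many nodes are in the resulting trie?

For each word, the new-node count is its length minus the longest prefix already in the trie:
  "dqdfejh" → 7 new (d, q, d, f, e, j, h)
  "dqdfehkbac" → prefix "dqdfe" already present; 5 new (h, k, b, a, c)
  "dqdfel" → prefix "dqdfe" already present; 1 new (l)
  "dqdfecqfrx" → prefix "dqdfe" already present; 5 new (c, q, f, r, x)
  "dqdfezkd" → prefix "dqdfe" already present; 3 new (z, k, d)
  "dqdfei" → prefix "dqdfe" already present; 1 new (i)
  "dqdfehuotg" → prefix "dqdfeh" already present; 4 new (u, o, t, g)
  "dqdfetm" → prefix "dqdfe" already present; 2 new (t, m)
  "dqdfewuk" → prefix "dqdfe" already present; 3 new (w, u, k)
  "dqdfelq" → prefix "dqdfel" already present; 1 new (q)
  "dqdfevqglv" → prefix "dqdfe" already present; 5 new (v, q, g, l, v)
  "dqdfeiokj" → prefix "dqdfei" already present; 3 new (o, k, j)
  "dqdferrmcf" → prefix "dqdfe" already present; 5 new (r, r, m, c, f)
  "dqdfegu" → prefix "dqdfe" already present; 2 new (g, u)
  "dqdfenbmw" → prefix "dqdfe" already present; 4 new (n, b, m, w)
Total nodes = 7 + 5 + 1 + 5 + 3 + 1 + 4 + 2 + 3 + 1 + 5 + 3 + 5 + 2 + 4 = 51

51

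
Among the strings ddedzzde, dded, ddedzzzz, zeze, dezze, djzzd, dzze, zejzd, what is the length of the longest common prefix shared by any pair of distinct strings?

Look for the deepest trie node that still has at least two words in its subtree.
"ddedzzde" and "ddedzzzz" agree on "ddedzz" (6 characters) before diverging; nothing deeper is shared.
Longest shared-prefix length: 6

6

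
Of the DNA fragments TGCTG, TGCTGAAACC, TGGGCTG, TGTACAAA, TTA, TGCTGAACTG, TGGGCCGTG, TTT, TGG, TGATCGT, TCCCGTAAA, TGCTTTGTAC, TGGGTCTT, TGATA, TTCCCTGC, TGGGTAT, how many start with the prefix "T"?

Filter for entries beginning with "T":
Matches: "TCCCGTAAA", "TGATA", "TGATCGT", "TGCTG", "TGCTGAAACC", "TGCTGAACTG", "TGCTTTGTAC", "TGG", "TGGGCCGTG", "TGGGCTG", "TGGGTAT", "TGGGTCTT", "TGTACAAA", "TTA", "TTCCCTGC", "TTT"
Count: 16

16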